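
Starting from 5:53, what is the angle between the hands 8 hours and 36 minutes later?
First find the time 8 hours and 36 minutes after 5:53.
Total minutes: 5 x 60 + 53 + 8 x 60 + 36 = 869.
869 mod 720 = 149 minutes = 2:29.
Now compute the angle at 2:29:
Hour hand: 2 x 30 + 29 x 0.5 = 74.5 degrees
Minute hand: 29 x 6 = 174 degrees
Difference: |74.5 - 174| = 99.5 degrees
The angle is 99.5 degrees

Final answer: 99.5 degrees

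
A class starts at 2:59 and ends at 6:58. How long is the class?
From 2:59 to 6:58:
(6 x 60 + 58) - (2 x 60 + 59) = 418 - 179 = 239 minutes
= 3 hours and 59 minutes

Final answer: 3 hours and 59 minutes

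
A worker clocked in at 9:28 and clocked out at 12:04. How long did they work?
From 9:28 to 12:04:
(12 x 60 + 4) - (9 x 60 + 28) = 724 - 568 = 156 minutes
= 2 hours and 36 minutes

Final answer: 2 hours and 36 minutes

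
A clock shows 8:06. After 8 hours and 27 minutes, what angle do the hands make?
First find the time 8 hours and 27 minutes after 8:06.
Total minutes: 8 x 60 + 6 + 8 x 60 + 27 = 993.
993 mod 720 = 273 minutes = 4:33.
Now compute the angle at 4:33:
Hour hand: 4 x 30 + 33 x 0.5 = 136.5 degrees
Minute hand: 33 x 6 = 198 degrees
Difference: |136.5 - 198| = 61.5 degrees
The angle is 61.5 degrees

Final answer: 61.5 degrees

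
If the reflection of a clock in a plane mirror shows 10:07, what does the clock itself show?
Reflection across the vertical (12-6) axis maps a hand at angle A degrees to (360 - A) degrees, which sends a reading of T minutes past 12:00 to (720 - T) minutes past 12:00.
Mirror reads 10:07 = 607 minutes past 12:00.
Actual time: (720 - 607) mod 720 = 113 minutes = 1:53.

Final answer: 1:53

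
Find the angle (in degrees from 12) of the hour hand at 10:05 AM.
The hour hand moves 30 degrees per hour and 0.5 degrees per minute.
At 10:05: (10) x 30 + 5 x 0.5 = 300 + 2.5 = 302.5 degrees

Final answer: 302.5 degrees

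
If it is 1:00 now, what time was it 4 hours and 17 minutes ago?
Starting time: 1:00 = 60 total minutes past 12:00
Subtracting: 4 hours and 17 minutes = 257 minutes
60 - 257 = -197 (negative, add 12 hours = 720) = 523 minutes
= 8 hours and 43 minutes past 12:00 = 8:43

Final answer: 8:43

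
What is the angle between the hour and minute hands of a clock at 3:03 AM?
Hour hand position: 3 x 30 + 3 x 0.5 = 91.5 degrees
Minute hand position: 3 x 6 = 18 degrees
Difference: |91.5 - 18| = 73.5 degrees
The angle between the hands is 73.5 degrees

Final answer: 73.5 degrees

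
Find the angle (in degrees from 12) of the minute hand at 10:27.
The minute hand moves 6 degrees per minute.
At 10:27: 27 x 6 = 162 degrees

Final answer: 162 degrees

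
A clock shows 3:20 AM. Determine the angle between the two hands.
Hour hand position: 3 x 30 + 20 x 0.5 = 100 degrees
Minute hand position: 20 x 6 = 120 degrees
Difference: |100 - 120| = 20 degrees
The angle between the hands is 20 degrees

Final answer: 20 degrees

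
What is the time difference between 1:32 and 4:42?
From 1:32 to 4:42:
(4 x 60 + 42) - (1 x 60 + 32) = 282 - 92 = 190 minutes
= 3 hours and 10 minutes

Final answer: 3 hours and 10 minutes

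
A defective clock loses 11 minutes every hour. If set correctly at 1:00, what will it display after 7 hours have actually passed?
For every 60 true minutes, the faulty clock advances 60 - 11 = 49 minutes.
True elapsed: 7 hours = 420 minutes.
Faulty clock advances: 420 x 49/60 = 343 minutes (drift: 77 minutes behind).
Shown time: 1:00 + 343 minutes = 6:43.

Final answer: 6:43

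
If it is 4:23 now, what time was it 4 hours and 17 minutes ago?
Starting time: 4:23 = 263 total minutes past 12:00
Subtracting: 4 hours and 17 minutes = 257 minutes
263 - 257 = 6 minutes
= 6 minutes past 12:00 = 12:06

Final answer: 12:06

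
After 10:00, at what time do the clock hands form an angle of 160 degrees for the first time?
At t minutes past 10:00, the hour hand is at 30 x 10 + 0.5t degrees and the minute hand is at 6t degrees.
The smaller angle between them is 160 degrees when |30H - 5.5t| = 160 or |30H - 5.5t| = 200.
With H = 10, solve 30 x 10 - 5.5t = +/- target for each target:
  t = (30 x 10 - 160) / 5.5 = 25.45
  t = (30 x 10 + 160) / 5.5 = 83.64 (outside (0, 60))
  t = (30 x 10 - 200) / 5.5 = 18.18
  t = (30 x 10 + 200) / 5.5 = 90.91 (outside (0, 60))
Valid solutions in (0, 60): {18.18, 25.45} minutes.
The first occurrence is t = 18.18 minutes.
The hands form a 160-degree angle at 18.18 minutes past 10:00.

Final answer: 18.18 minutes past 10:00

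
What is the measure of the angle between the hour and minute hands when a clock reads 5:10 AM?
Hour hand position: 5 x 30 + 10 x 0.5 = 155 degrees
Minute hand position: 10 x 6 = 60 degrees
Difference: |155 - 60| = 95 degrees
The angle between the hands is 95 degrees

Final answer: 95 degrees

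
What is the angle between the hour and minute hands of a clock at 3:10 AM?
Hour hand position: 3 x 30 + 10 x 0.5 = 95 degrees
Minute hand position: 10 x 6 = 60 degrees
Difference: |95 - 60| = 35 degrees
The angle between the hands is 35 degrees

Final answer: 35 degrees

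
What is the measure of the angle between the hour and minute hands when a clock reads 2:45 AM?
Hour hand position: 2 x 30 + 45 x 0.5 = 82.5 degrees
Minute hand position: 45 x 6 = 270 degrees
Difference: |82.5 - 270| = 187.5 degrees
Since 187.5 > 180, the smaller angle is 360 - 187.5 = 172.5 degrees

Final answer: 172.5 degrees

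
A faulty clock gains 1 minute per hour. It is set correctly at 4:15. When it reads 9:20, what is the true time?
For every 60 true minutes, the faulty clock advances 61 minutes, so 1 faulty-clock minute corresponds to 60/61 true minutes.
From 4:15 to 9:20 on the faulty dial is 305 minutes.
True elapsed: 305 x 60/61 = 300 minutes = 5 hours.
True time: 4:15 + 5 hours = 9:15.

Final answer: 9:15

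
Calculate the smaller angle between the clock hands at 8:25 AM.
Hour hand position: 8 x 30 + 25 x 0.5 = 252.5 degrees
Minute hand position: 25 x 6 = 150 degrees
Difference: |252.5 - 150| = 102.5 degrees
The angle between the hands is 102.5 degrees

Final answer: 102.5 degrees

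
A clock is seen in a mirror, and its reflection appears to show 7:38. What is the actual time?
Reflection across the vertical (12-6) axis maps a hand at angle A degrees to (360 - A) degrees, which sends a reading of T minutes past 12:00 to (720 - T) minutes past 12:00.
Mirror reads 7:38 = 458 minutes past 12:00.
Actual time: (720 - 458) mod 720 = 262 minutes = 4:22.

Final answer: 4:22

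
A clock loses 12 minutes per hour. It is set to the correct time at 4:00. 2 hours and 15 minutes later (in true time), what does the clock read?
For every 60 true minutes, the faulty clock advances 60 - 12 = 48 minutes.
True elapsed: 2 hours and 15 minutes = 135 minutes.
Faulty clock advances: 135 x 48/60 = 108 minutes (drift: 27 minutes behind).
Shown time: 4:00 + 108 minutes = 5:48.

Final answer: 5:48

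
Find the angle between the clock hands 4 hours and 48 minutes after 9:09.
First find the time 4 hours and 48 minutes after 9:09.
Total minutes: 9 x 60 + 9 + 4 x 60 + 48 = 837.
837 mod 720 = 117 minutes = 1:57.
Now compute the angle at 1:57:
Hour hand: 1 x 30 + 57 x 0.5 = 58.5 degrees
Minute hand: 57 x 6 = 342 degrees
Difference: |58.5 - 342| = 283.5 degrees
Smaller angle: 360 - 283.5 = 76.5 degrees

Final answer: 76.5 degrees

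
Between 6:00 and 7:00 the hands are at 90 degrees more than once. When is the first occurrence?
At t minutes past 6:00, the hour hand is at 30 x 6 + 0.5t degrees and the minute hand is at 6t degrees.
The smaller angle between them is 90 degrees when |30H - 5.5t| = 90 or |30H - 5.5t| = 270.
With H = 6, solve 30 x 6 - 5.5t = +/- target for each target:
  t = (30 x 6 - 90) / 5.5 = 16.36
  t = (30 x 6 + 90) / 5.5 = 49.09
  t = (30 x 6 - 270) / 5.5 = -16.36 (outside (0, 60))
  t = (30 x 6 + 270) / 5.5 = 81.82 (outside (0, 60))
Valid solutions in (0, 60): {16.36, 49.09} minutes.
The first occurrence is t = 16.36 minutes.
The hands form a 90-degree angle at 16.36 minutes past 6:00.

Final answer: 16.36 minutes past 6:00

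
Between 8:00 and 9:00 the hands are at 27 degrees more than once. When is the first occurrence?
At t minutes past 8:00, the hour hand is at 30 x 8 + 0.5t degrees and the minute hand is at 6t degrees.
The smaller angle between them is 27 degrees when |30H - 5.5t| = 27 or |30H - 5.5t| = 333.
With H = 8, solve 30 x 8 - 5.5t = +/- target for each target:
  t = (30 x 8 - 27) / 5.5 = 38.73
  t = (30 x 8 + 27) / 5.5 = 48.55
  t = (30 x 8 - 333) / 5.5 = -16.91 (outside (0, 60))
  t = (30 x 8 + 333) / 5.5 = 104.18 (outside (0, 60))
Valid solutions in (0, 60): {38.73, 48.55} minutes.
The first occurrence is t = 38.73 minutes.
The hands form a 27-degree angle at 38.73 minutes past 8:00.

Final answer: 38.73 minutes past 8:00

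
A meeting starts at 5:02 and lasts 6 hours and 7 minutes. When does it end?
Starting time: 5:02
Adding 7 minutes to 2 minutes: 2 + 7 = 9 minutes
Adding 6 hours: 5 + 6 = 11
Final time: 11:09

Final answer: 11:09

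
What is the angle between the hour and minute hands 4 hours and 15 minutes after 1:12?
First find the time 4 hours and 15 minutes after 1:12.
Total minutes: 1 x 60 + 12 + 4 x 60 + 15 = 327.
327 mod 720 = 327 minutes = 5:27.
Now compute the angle at 5:27:
Hour hand: 5 x 30 + 27 x 0.5 = 163.5 degrees
Minute hand: 27 x 6 = 162 degrees
Difference: |163.5 - 162| = 1.5 degrees
The angle is 1.5 degrees

Final answer: 1.5 degrees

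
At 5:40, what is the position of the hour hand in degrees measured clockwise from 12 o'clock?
The hour hand moves 30 degrees per hour and 0.5 degrees per minute.
At 5:40: (5) x 30 + 40 x 0.5 = 150 + 20 = 170 degrees

Final answer: 170 degrees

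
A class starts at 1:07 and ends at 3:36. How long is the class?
From 1:07 to 3:36:
(3 x 60 + 36) - (1 x 60 + 7) = 216 - 67 = 149 minutes
= 2 hours and 29 minutes

Final answer: 2 hours and 29 minutes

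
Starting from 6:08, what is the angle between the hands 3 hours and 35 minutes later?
First find the time 3 hours and 35 minutes after 6:08.
Total minutes: 6 x 60 + 8 + 3 x 60 + 35 = 583.
583 mod 720 = 583 minutes = 9:43.
Now compute the angle at 9:43:
Hour hand: 9 x 30 + 43 x 0.5 = 291.5 degrees
Minute hand: 43 x 6 = 258 degrees
Difference: |291.5 - 258| = 33.5 degrees
The angle is 33.5 degrees

Final answer: 33.5 degrees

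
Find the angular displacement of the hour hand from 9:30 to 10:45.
The hour hand moves 0.5 degrees per minute.
Time elapsed: 10:45 - 9:30 = 75 minutes
Angular displacement: 75 x 0.5 = 37.5 degrees

Final answer: 37.5 degrees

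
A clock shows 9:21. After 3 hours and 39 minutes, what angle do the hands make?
First find the time 3 hours and 39 minutes after 9:21.
Total minutes: 9 x 60 + 21 + 3 x 60 + 39 = 780.
780 mod 720 = 60 minutes = 1:00.
Now compute the angle at 1:00:
Hour hand: 1 x 30 + 0 x 0.5 = 30 degrees
Minute hand: 0 x 6 = 0 degrees
Difference: |30 - 0| = 30 degrees
The angle is 30 degrees

Final answer: 30 degrees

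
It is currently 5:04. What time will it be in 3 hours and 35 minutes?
Starting time: 5:04
Adding 35 minutes to 4 minutes: 4 + 35 = 39 minutes
Adding 3 hours: 5 + 3 = 8
Final time: 8:39

Final answer: 8:39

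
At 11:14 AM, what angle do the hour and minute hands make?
Hour hand position: 11 x 30 + 14 x 0.5 = 337 degrees
Minute hand position: 14 x 6 = 84 degrees
Difference: |337 - 84| = 253 degrees
Since 253 > 180, the smaller angle is 360 - 253 = 107 degrees

Final answer: 107 degrees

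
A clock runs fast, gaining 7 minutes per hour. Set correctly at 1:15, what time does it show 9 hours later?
For every 60 true minutes, the faulty clock advances 60 + 7 = 67 minutes.
True elapsed: 9 hours = 540 minutes.
Faulty clock advances: 540 x 67/60 = 603 minutes (drift: 63 minutes ahead).
Shown time: 1:15 + 603 minutes = 11:18.

Final answer: 11:18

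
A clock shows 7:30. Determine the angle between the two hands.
Hour hand position: 7 x 30 + 30 x 0.5 = 225 degrees
Minute hand position: 30 x 6 = 180 degrees
Difference: |225 - 180| = 45 degrees
The angle between the hands is 45 degrees

Final answer: 45 degrees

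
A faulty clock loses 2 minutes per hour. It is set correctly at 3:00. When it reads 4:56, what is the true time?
For every 60 true minutes, the faulty clock advances 58 minutes, so 1 faulty-clock minute corresponds to 60/58 true minutes.
From 3:00 to 4:56 on the faulty dial is 116 minutes.
True elapsed: 116 x 60/58 = 120 minutes = 2 hours.
True time: 3:00 + 2 hours = 5:00.

Final answer: 5:00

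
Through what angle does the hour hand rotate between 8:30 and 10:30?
The hour hand moves 0.5 degrees per minute.
Time elapsed: 10:30 - 8:30 = 120 minutes
Angular displacement: 120 x 0.5 = 60 degrees

Final answer: 60 degrees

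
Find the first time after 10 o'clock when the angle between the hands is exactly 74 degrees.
At t minutes past 10:00, the hour hand is at 30 x 10 + 0.5t degrees and the minute hand is at 6t degrees.
The smaller angle between them is 74 degrees when |30H - 5.5t| = 74 or |30H - 5.5t| = 286.
With H = 10, solve 30 x 10 - 5.5t = +/- target for each target:
  t = (30 x 10 - 74) / 5.5 = 41.09
  t = (30 x 10 + 74) / 5.5 = 68 (outside (0, 60))
  t = (30 x 10 - 286) / 5.5 = 2.55
  t = (30 x 10 + 286) / 5.5 = 106.55 (outside (0, 60))
Valid solutions in (0, 60): {2.55, 41.09} minutes.
The first occurrence is t = 2.55 minutes.
The hands form a 74-degree angle at 2.55 minutes past 10:00.

Final answer: 2.55 minutes past 10:00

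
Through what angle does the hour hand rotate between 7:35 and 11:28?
The hour hand moves 0.5 degrees per minute.
Time elapsed: 11:28 - 7:35 = 233 minutes
Angular displacement: 233 x 0.5 = 116.5 degrees

Final answer: 116.5 degrees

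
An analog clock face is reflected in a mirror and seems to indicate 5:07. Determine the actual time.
Reflection across the vertical (12-6) axis maps a hand at angle A degrees to (360 - A) degrees, which sends a reading of T minutes past 12:00 to (720 - T) minutes past 12:00.
Mirror reads 5:07 = 307 minutes past 12:00.
Actual time: (720 - 307) mod 720 = 413 minutes = 6:53.

Final answer: 6:53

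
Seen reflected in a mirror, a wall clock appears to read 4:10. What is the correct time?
Reflection across the vertical (12-6) axis maps a hand at angle A degrees to (360 - A) degrees, which sends a reading of T minutes past 12:00 to (720 - T) minutes past 12:00.
Mirror reads 4:10 = 250 minutes past 12:00.
Actual time: (720 - 250) mod 720 = 470 minutes = 7:50.

Final answer: 7:50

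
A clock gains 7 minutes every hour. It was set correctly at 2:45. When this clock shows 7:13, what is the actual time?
For every 60 true minutes, the faulty clock advances 67 minutes, so 1 faulty-clock minute corresponds to 60/67 true minutes.
From 2:45 to 7:13 on the faulty dial is 268 minutes.
True elapsed: 268 x 60/67 = 240 minutes = 4 hours.
True time: 2:45 + 4 hours = 6:45.

Final answer: 6:45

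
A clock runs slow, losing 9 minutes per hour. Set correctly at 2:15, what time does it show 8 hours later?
For every 60 true minutes, the faulty clock advances 60 - 9 = 51 minutes.
True elapsed: 8 hours = 480 minutes.
Faulty clock advances: 480 x 51/60 = 408 minutes (drift: 72 minutes behind).
Shown time: 2:15 + 408 minutes = 9:03.

Final answer: 9:03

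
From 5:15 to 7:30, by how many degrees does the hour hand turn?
The hour hand moves 0.5 degrees per minute.
Time elapsed: 7:30 - 5:15 = 135 minutes
Angular displacement: 135 x 0.5 = 67.5 degrees

Final answer: 67.5 degrees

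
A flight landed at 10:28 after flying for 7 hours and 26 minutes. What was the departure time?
Starting time: 10:28 = 628 total minutes past 12:00
Subtracting: 7 hours and 26 minutes = 446 minutes
628 - 446 = 182 minutes
= 3 hours and 2 minutes past 12:00 = 3:02

Final answer: 3:02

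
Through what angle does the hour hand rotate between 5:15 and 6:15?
The hour hand moves 0.5 degrees per minute.
Time elapsed: 6:15 - 5:15 = 60 minutes
Angular displacement: 60 x 0.5 = 30 degrees

Final answer: 30 degrees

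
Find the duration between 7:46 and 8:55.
From 7:46 to 8:55:
(8 x 60 + 55) - (7 x 60 + 46) = 535 - 466 = 69 minutes
= 1 hour and 9 minutes

Final answer: 1 hour and 9 minutes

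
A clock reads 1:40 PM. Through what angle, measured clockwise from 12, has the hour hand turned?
The hour hand moves 30 degrees per hour and 0.5 degrees per minute.
At 1:40: (1) x 30 + 40 x 0.5 = 30 + 20 = 50 degrees

Final answer: 50 degrees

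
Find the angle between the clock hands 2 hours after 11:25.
First find the time 2 hours after 11:25.
Total minutes: 11 x 60 + 25 + 2 x 60 + 0 = 805.
805 mod 720 = 85 minutes = 1:25.
Now compute the angle at 1:25:
Hour hand: 1 x 30 + 25 x 0.5 = 42.5 degrees
Minute hand: 25 x 6 = 150 degrees
Difference: |42.5 - 150| = 107.5 degrees
The angle is 107.5 degrees

Final answer: 107.5 degrees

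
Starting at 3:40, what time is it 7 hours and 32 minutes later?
Starting time: 3:40
Adding 32 minutes to 40 minutes: 40 + 32 = 72 minutes = 1 hour and 12 minutes
Adding 7 hours: 3 + 7 + 1 (carry) = 11
Final time: 11:12

Final answer: 11:12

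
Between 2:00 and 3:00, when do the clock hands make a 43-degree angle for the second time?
At t minutes past 2:00, the hour hand is at 30 x 2 + 0.5t degrees and the minute hand is at 6t degrees.
The smaller angle between them is 43 degrees when |30H - 5.5t| = 43 or |30H - 5.5t| = 317.
With H = 2, solve 30 x 2 - 5.5t = +/- target for each target:
  t = (30 x 2 - 43) / 5.5 = 3.09
  t = (30 x 2 + 43) / 5.5 = 18.73
  t = (30 x 2 - 317) / 5.5 = -46.73 (outside (0, 60))
  t = (30 x 2 + 317) / 5.5 = 68.55 (outside (0, 60))
Valid solutions in (0, 60): {3.09, 18.73} minutes.
The second occurrence is t = 18.73 minutes.
The hands form a 43-degree angle at 18.73 minutes past 2:00.

Final answer: 18.73 minutes past 2:00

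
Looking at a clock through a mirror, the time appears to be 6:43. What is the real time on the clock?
Reflection across the vertical (12-6) axis maps a hand at angle A degrees to (360 - A) degrees, which sends a reading of T minutes past 12:00 to (720 - T) minutes past 12:00.
Mirror reads 6:43 = 403 minutes past 12:00.
Actual time: (720 - 403) mod 720 = 317 minutes = 5:17.

Final answer: 5:17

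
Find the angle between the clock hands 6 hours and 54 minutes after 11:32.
First find the time 6 hours and 54 minutes after 11:32.
Total minutes: 11 x 60 + 32 + 6 x 60 + 54 = 1106.
1106 mod 720 = 386 minutes = 6:26.
Now compute the angle at 6:26:
Hour hand: 6 x 30 + 26 x 0.5 = 193 degrees
Minute hand: 26 x 6 = 156 degrees
Difference: |193 - 156| = 37 degrees
The angle is 37 degrees

Final answer: 37 degrees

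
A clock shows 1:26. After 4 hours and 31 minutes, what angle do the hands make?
First find the time 4 hours and 31 minutes after 1:26.
Total minutes: 1 x 60 + 26 + 4 x 60 + 31 = 357.
357 mod 720 = 357 minutes = 5:57.
Now compute the angle at 5:57:
Hour hand: 5 x 30 + 57 x 0.5 = 178.5 degrees
Minute hand: 57 x 6 = 342 degrees
Difference: |178.5 - 342| = 163.5 degrees
The angle is 163.5 degrees

Final answer: 163.5 degrees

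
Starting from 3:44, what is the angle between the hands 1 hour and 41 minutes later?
First find the time 1 hour and 41 minutes after 3:44.
Total minutes: 3 x 60 + 44 + 1 x 60 + 41 = 325.
325 mod 720 = 325 minutes = 5:25.
Now compute the angle at 5:25:
Hour hand: 5 x 30 + 25 x 0.5 = 162.5 degrees
Minute hand: 25 x 6 = 150 degrees
Difference: |162.5 - 150| = 12.5 degrees
The angle is 12.5 degrees

Final answer: 12.5 degrees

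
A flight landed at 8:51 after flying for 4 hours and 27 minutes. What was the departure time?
Starting time: 8:51 = 531 total minutes past 12:00
Subtracting: 4 hours and 27 minutes = 267 minutes
531 - 267 = 264 minutes
= 4 hours and 24 minutes past 12:00 = 4:24

Final answer: 4:24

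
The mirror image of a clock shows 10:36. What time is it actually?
Reflection across the vertical (12-6) axis maps a hand at angle A degrees to (360 - A) degrees, which sends a reading of T minutes past 12:00 to (720 - T) minutes past 12:00.
Mirror reads 10:36 = 636 minutes past 12:00.
Actual time: (720 - 636) mod 720 = 84 minutes = 1:24.

Final answer: 1:24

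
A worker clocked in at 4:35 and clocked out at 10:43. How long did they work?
From 4:35 to 10:43:
(10 x 60 + 43) - (4 x 60 + 35) = 643 - 275 = 368 minutes
= 6 hours and 8 minutes

Final answer: 6 hours and 8 minutes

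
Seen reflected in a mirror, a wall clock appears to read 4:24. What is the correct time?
Reflection across the vertical (12-6) axis maps a hand at angle A degrees to (360 - A) degrees, which sends a reading of T minutes past 12:00 to (720 - T) minutes past 12:00.
Mirror reads 4:24 = 264 minutes past 12:00.
Actual time: (720 - 264) mod 720 = 456 minutes = 7:36.

Final answer: 7:36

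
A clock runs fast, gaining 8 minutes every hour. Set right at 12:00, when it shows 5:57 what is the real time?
For every 60 true minutes, the faulty clock advances 68 minutes, so 1 faulty-clock minute corresponds to 60/68 true minutes.
From 12:00 to 5:57 on the faulty dial is 357 minutes.
True elapsed: 357 x 60/68 = 315 minutes = 5 hours and 15 minutes.
True time: 12:00 + 5 hours and 15 minutes = 5:15.

Final answer: 5:15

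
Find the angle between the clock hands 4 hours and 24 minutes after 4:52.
First find the time 4 hours and 24 minutes after 4:52.
Total minutes: 4 x 60 + 52 + 4 x 60 + 24 = 556.
556 mod 720 = 556 minutes = 9:16.
Now compute the angle at 9:16:
Hour hand: 9 x 30 + 16 x 0.5 = 278 degrees
Minute hand: 16 x 6 = 96 degrees
Difference: |278 - 96| = 182 degrees
Smaller angle: 360 - 182 = 178 degrees

Final answer: 178 degrees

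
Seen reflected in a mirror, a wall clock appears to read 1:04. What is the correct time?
Reflection across the vertical (12-6) axis maps a hand at angle A degrees to (360 - A) degrees, which sends a reading of T minutes past 12:00 to (720 - T) minutes past 12:00.
Mirror reads 1:04 = 64 minutes past 12:00.
Actual time: (720 - 64) mod 720 = 656 minutes = 10:56.

Final answer: 10:56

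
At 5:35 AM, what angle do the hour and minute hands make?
Hour hand position: 5 x 30 + 35 x 0.5 = 167.5 degrees
Minute hand position: 35 x 6 = 210 degrees
Difference: |167.5 - 210| = 42.5 degrees
The angle between the hands is 42.5 degrees

Final answer: 42.5 degrees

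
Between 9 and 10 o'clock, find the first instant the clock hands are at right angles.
At t minutes past 9:00, the hour hand is at 30 x 9 + 0.5t degrees and the minute hand is at 6t degrees.
The smaller angle between them is 90 degrees when |30H - 5.5t| = 90 or |30H - 5.5t| = 270.
With H = 9, solve 30 x 9 - 5.5t = +/- target for each target:
  t = (30 x 9 - 90) / 5.5 = 32.73
  t = (30 x 9 + 90) / 5.5 = 65.45 (outside (0, 60))
  t = (30 x 9 - 270) / 5.5 = 0 (outside (0, 60))
  t = (30 x 9 + 270) / 5.5 = 98.18 (outside (0, 60))
Valid solutions in (0, 60): {32.73} minutes.
First occurrence: t = 32.73 minutes.
The hands are at right angles at 32.73 minutes past 9:00.

Final answer: 32.73 minutes past 9:00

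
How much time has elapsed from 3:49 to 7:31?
From 3:49 to 7:31:
(7 x 60 + 31) - (3 x 60 + 49) = 451 - 229 = 222 minutes
= 3 hours and 42 minutes

Final answer: 3 hours and 42 minutes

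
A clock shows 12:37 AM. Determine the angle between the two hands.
Hour hand position: 0 x 30 + 37 x 0.5 = 18.5 degrees
Minute hand position: 37 x 6 = 222 degrees
Difference: |18.5 - 222| = 203.5 degrees
Since 203.5 > 180, the smaller angle is 360 - 203.5 = 156.5 degrees

Final answer: 156.5 degrees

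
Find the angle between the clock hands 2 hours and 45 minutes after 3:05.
First find the time 2 hours and 45 minutes after 3:05.
Total minutes: 3 x 60 + 5 + 2 x 60 + 45 = 350.
350 mod 720 = 350 minutes = 5:50.
Now compute the angle at 5:50:
Hour hand: 5 x 30 + 50 x 0.5 = 175 degrees
Minute hand: 50 x 6 = 300 degrees
Difference: |175 - 300| = 125 degrees
The angle is 125 degrees

Final answer: 125 degrees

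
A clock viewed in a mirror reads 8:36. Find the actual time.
Reflection across the vertical (12-6) axis maps a hand at angle A degrees to (360 - A) degrees, which sends a reading of T minutes past 12:00 to (720 - T) minutes past 12:00.
Mirror reads 8:36 = 516 minutes past 12:00.
Actual time: (720 - 516) mod 720 = 204 minutes = 3:24.

Final answer: 3:24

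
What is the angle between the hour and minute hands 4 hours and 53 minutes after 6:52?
First find the time 4 hours and 53 minutes after 6:52.
Total minutes: 6 x 60 + 52 + 4 x 60 + 53 = 705.
705 mod 720 = 705 minutes = 11:45.
Now compute the angle at 11:45:
Hour hand: 11 x 30 + 45 x 0.5 = 352.5 degrees
Minute hand: 45 x 6 = 270 degrees
Difference: |352.5 - 270| = 82.5 degrees
The angle is 82.5 degrees

Final answer: 82.5 degrees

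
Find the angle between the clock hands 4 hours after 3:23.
First find the time 4 hours after 3:23.
Total minutes: 3 x 60 + 23 + 4 x 60 + 0 = 443.
443 mod 720 = 443 minutes = 7:23.
Now compute the angle at 7:23:
Hour hand: 7 x 30 + 23 x 0.5 = 221.5 degrees
Minute hand: 23 x 6 = 138 degrees
Difference: |221.5 - 138| = 83.5 degrees
The angle is 83.5 degrees

Final answer: 83.5 degrees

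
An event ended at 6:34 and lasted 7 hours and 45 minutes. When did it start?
Starting time: 6:34 = 394 total minutes past 12:00
Subtracting: 7 hours and 45 minutes = 465 minutes
394 - 465 = -71 (negative, add 12 hours = 720) = 649 minutes
= 10 hours and 49 minutes past 12:00 = 10:49

Final answer: 10:49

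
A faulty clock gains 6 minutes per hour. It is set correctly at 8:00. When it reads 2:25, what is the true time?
For every 60 true minutes, the faulty clock advances 66 minutes, so 1 faulty-clock minute corresponds to 60/66 true minutes.
From 8:00 to 2:25 on the faulty dial is 385 minutes.
True elapsed: 385 x 60/66 = 350 minutes = 5 hours and 50 minutes.
True time: 8:00 + 5 hours and 50 minutes = 1:50.

Final answer: 1:50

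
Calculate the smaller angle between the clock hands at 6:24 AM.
Hour hand position: 6 x 30 + 24 x 0.5 = 192 degrees
Minute hand position: 24 x 6 = 144 degrees
Difference: |192 - 144| = 48 degrees
The angle between the hands is 48 degrees

Final answer: 48 degrees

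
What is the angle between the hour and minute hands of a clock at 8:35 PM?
Hour hand position: 8 x 30 + 35 x 0.5 = 257.5 degrees
Minute hand position: 35 x 6 = 210 degrees
Difference: |257.5 - 210| = 47.5 degrees
The angle between the hands is 47.5 degrees

Final answer: 47.5 degrees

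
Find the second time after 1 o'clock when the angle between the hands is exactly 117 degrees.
At t minutes past 1:00, the hour hand is at 30 x 1 + 0.5t degrees and the minute hand is at 6t degrees.
The smaller angle between them is 117 degrees when |30H - 5.5t| = 117 or |30H - 5.5t| = 243.
With H = 1, solve 30 x 1 - 5.5t = +/- target for each target:
  t = (30 x 1 - 117) / 5.5 = -15.82 (outside (0, 60))
  t = (30 x 1 + 117) / 5.5 = 26.73
  t = (30 x 1 - 243) / 5.5 = -38.73 (outside (0, 60))
  t = (30 x 1 + 243) / 5.5 = 49.64
Valid solutions in (0, 60): {26.73, 49.64} minutes.
The second occurrence is t = 49.64 minutes.
The hands form a 117-degree angle at 49.64 minutes past 1:00.

Final answer: 49.64 minutes past 1:00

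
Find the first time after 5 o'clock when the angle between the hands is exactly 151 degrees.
At t minutes past 5:00, the hour hand is at 30 x 5 + 0.5t degrees and the minute hand is at 6t degrees.
The smaller angle between them is 151 degrees when |30H - 5.5t| = 151 or |30H - 5.5t| = 209.
With H = 5, solve 30 x 5 - 5.5t = +/- target for each target:
  t = (30 x 5 - 151) / 5.5 = -0.18 (outside (0, 60))
  t = (30 x 5 + 151) / 5.5 = 54.73
  t = (30 x 5 - 209) / 5.5 = -10.73 (outside (0, 60))
  t = (30 x 5 + 209) / 5.5 = 65.27 (outside (0, 60))
Valid solutions in (0, 60): {54.73} minutes.
The first occurrence is t = 54.73 minutes.
The hands form a 151-degree angle at 54.73 minutes past 5:00.

Final answer: 54.73 minutes past 5:00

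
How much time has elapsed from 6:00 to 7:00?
From 6:00 to 7:00:
(7 x 60 + 0) - (6 x 60 + 0) = 420 - 360 = 60 minutes
= 1 hour

Final answer: 1 hour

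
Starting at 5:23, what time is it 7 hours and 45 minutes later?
Starting time: 5:23
Adding 45 minutes to 23 minutes: 23 + 45 = 68 minutes = 1 hour and 8 minutes
Adding 7 hours: 5 + 7 + 1 (carry) = 13 - 12 = 1
Final time: 1:08

Final answer: 1:08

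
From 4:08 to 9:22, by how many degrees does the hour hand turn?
The hour hand moves 0.5 degrees per minute.
Time elapsed: 9:22 - 4:08 = 314 minutes
Angular displacement: 314 x 0.5 = 157 degrees

Final answer: 157 degrees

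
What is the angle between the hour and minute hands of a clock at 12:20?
Hour hand position: 0 x 30 + 20 x 0.5 = 10 degrees
Minute hand position: 20 x 6 = 120 degrees
Difference: |10 - 120| = 110 degrees
The angle between the hands is 110 degrees

Final answer: 110 degrees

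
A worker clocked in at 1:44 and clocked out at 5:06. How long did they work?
From 1:44 to 5:06:
(5 x 60 + 6) - (1 x 60 + 44) = 306 - 104 = 202 minutes
= 3 hours and 22 minutes

Final answer: 3 hours and 22 minutes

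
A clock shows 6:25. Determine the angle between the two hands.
Hour hand position: 6 x 30 + 25 x 0.5 = 192.5 degrees
Minute hand position: 25 x 6 = 150 degrees
Difference: |192.5 - 150| = 42.5 degrees
The angle between the hands is 42.5 degrees

Final answer: 42.5 degrees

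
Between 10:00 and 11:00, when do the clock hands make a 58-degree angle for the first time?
At t minutes past 10:00, the hour hand is at 30 x 10 + 0.5t degrees and the minute hand is at 6t degrees.
The smaller angle between them is 58 degrees when |30H - 5.5t| = 58 or |30H - 5.5t| = 302.
With H = 10, solve 30 x 10 - 5.5t = +/- target for each target:
  t = (30 x 10 - 58) / 5.5 = 44
  t = (30 x 10 + 58) / 5.5 = 65.09 (outside (0, 60))
  t = (30 x 10 - 302) / 5.5 = -0.36 (outside (0, 60))
  t = (30 x 10 + 302) / 5.5 = 109.45 (outside (0, 60))
Valid solutions in (0, 60): {44} minutes.
The first occurrence is t = 44 minutes.
The hands form a 58-degree angle at 44 minutes past 10:00.

Final answer: 44 minutes past 10:00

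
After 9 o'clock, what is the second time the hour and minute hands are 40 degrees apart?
At t minutes past 9:00, the hour hand is at 30 x 9 + 0.5t degrees and the minute hand is at 6t degrees.
The smaller angle between them is 40 degrees when |30H - 5.5t| = 40 or |30H - 5.5t| = 320.
With H = 9, solve 30 x 9 - 5.5t = +/- target for each target:
  t = (30 x 9 - 40) / 5.5 = 41.82
  t = (30 x 9 + 40) / 5.5 = 56.36
  t = (30 x 9 - 320) / 5.5 = -9.09 (outside (0, 60))
  t = (30 x 9 + 320) / 5.5 = 107.27 (outside (0, 60))
Valid solutions in (0, 60): {41.82, 56.36} minutes.
The second occurrence is t = 56.36 minutes.
The hands form a 40-degree angle at 56.36 minutes past 9:00.

Final answer: 56.36 minutes past 9:00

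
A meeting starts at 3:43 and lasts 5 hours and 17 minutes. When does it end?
Starting time: 3:43
Adding 17 minutes to 43 minutes: 43 + 17 = 60 minutes = 1 hour
Adding 5 hours: 3 + 5 + 1 (carry) = 9
Final time: 9:00

Final answer: 9:00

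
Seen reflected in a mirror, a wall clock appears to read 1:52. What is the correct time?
Reflection across the vertical (12-6) axis maps a hand at angle A degrees to (360 - A) degrees, which sends a reading of T minutes past 12:00 to (720 - T) minutes past 12:00.
Mirror reads 1:52 = 112 minutes past 12:00.
Actual time: (720 - 112) mod 720 = 608 minutes = 10:08.

Final answer: 10:08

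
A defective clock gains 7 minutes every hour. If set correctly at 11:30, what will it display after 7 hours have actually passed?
For every 60 true minutes, the faulty clock advances 60 + 7 = 67 minutes.
True elapsed: 7 hours = 420 minutes.
Faulty clock advances: 420 x 67/60 = 469 minutes (drift: 49 minutes ahead).
Shown time: 11:30 + 469 minutes = 7:19.

Final answer: 7:19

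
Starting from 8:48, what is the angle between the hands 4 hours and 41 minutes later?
First find the time 4 hours and 41 minutes after 8:48.
Total minutes: 8 x 60 + 48 + 4 x 60 + 41 = 809.
809 mod 720 = 89 minutes = 1:29.
Now compute the angle at 1:29:
Hour hand: 1 x 30 + 29 x 0.5 = 44.5 degrees
Minute hand: 29 x 6 = 174 degrees
Difference: |44.5 - 174| = 129.5 degrees
The angle is 129.5 degrees

Final answer: 129.5 degrees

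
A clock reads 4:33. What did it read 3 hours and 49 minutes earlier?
Starting time: 4:33 = 273 total minutes past 12:00
Subtracting: 3 hours and 49 minutes = 229 minutes
273 - 229 = 44 minutes
= 44 minutes past 12:00 = 12:44

Final answer: 12:44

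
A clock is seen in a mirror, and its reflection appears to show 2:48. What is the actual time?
Reflection across the vertical (12-6) axis maps a hand at angle A degrees to (360 - A) degrees, which sends a reading of T minutes past 12:00 to (720 - T) minutes past 12:00.
Mirror reads 2:48 = 168 minutes past 12:00.
Actual time: (720 - 168) mod 720 = 552 minutes = 9:12.

Final answer: 9:12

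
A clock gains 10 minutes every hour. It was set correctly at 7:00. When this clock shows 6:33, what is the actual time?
For every 60 true minutes, the faulty clock advances 70 minutes, so 1 faulty-clock minute corresponds to 60/70 true minutes.
From 7:00 to 6:33 on the faulty dial is 693 minutes.
True elapsed: 693 x 60/70 = 594 minutes = 9 hours and 54 minutes.
True time: 7:00 + 9 hours and 54 minutes = 4:54.

Final answer: 4:54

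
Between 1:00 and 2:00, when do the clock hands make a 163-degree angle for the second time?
At t minutes past 1:00, the hour hand is at 30 x 1 + 0.5t degrees and the minute hand is at 6t degrees.
The smaller angle between them is 163 degrees when |30H - 5.5t| = 163 or |30H - 5.5t| = 197.
With H = 1, solve 30 x 1 - 5.5t = +/- target for each target:
  t = (30 x 1 - 163) / 5.5 = -24.18 (outside (0, 60))
  t = (30 x 1 + 163) / 5.5 = 35.09
  t = (30 x 1 - 197) / 5.5 = -30.36 (outside (0, 60))
  t = (30 x 1 + 197) / 5.5 = 41.27
Valid solutions in (0, 60): {35.09, 41.27} minutes.
The second occurrence is t = 41.27 minutes.
The hands form a 163-degree angle at 41.27 minutes past 1:00.

Final answer: 41.27 minutes past 1:00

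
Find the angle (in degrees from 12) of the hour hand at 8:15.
The hour hand moves 30 degrees per hour and 0.5 degrees per minute.
At 8:15: (8) x 30 + 15 x 0.5 = 240 + 7.5 = 247.5 degrees

Final answer: 247.5 degrees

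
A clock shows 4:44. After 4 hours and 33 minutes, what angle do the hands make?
First find the time 4 hours and 33 minutes after 4:44.
Total minutes: 4 x 60 + 44 + 4 x 60 + 33 = 557.
557 mod 720 = 557 minutes = 9:17.
Now compute the angle at 9:17:
Hour hand: 9 x 30 + 17 x 0.5 = 278.5 degrees
Minute hand: 17 x 6 = 102 degrees
Difference: |278.5 - 102| = 176.5 degrees
The angle is 176.5 degrees

Final answer: 176.5 degrees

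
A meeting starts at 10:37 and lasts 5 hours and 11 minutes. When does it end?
Starting time: 10:37
Adding 11 minutes to 37 minutes: 37 + 11 = 48 minutes
Adding 5 hours: 10 + 5 = 15 - 12 = 3
Final time: 3:48

Final answer: 3:48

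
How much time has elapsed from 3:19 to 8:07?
From 3:19 to 8:07:
(8 x 60 + 7) - (3 x 60 + 19) = 487 - 199 = 288 minutes
= 4 hours and 48 minutes

Final answer: 4 hours and 48 minutes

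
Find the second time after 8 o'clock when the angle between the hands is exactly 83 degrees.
At t minutes past 8:00, the hour hand is at 30 x 8 + 0.5t degrees and the minute hand is at 6t degrees.
The smaller angle between them is 83 degrees when |30H - 5.5t| = 83 or |30H - 5.5t| = 277.
With H = 8, solve 30 x 8 - 5.5t = +/- target for each target:
  t = (30 x 8 - 83) / 5.5 = 28.55
  t = (30 x 8 + 83) / 5.5 = 58.73
  t = (30 x 8 - 277) / 5.5 = -6.73 (outside (0, 60))
  t = (30 x 8 + 277) / 5.5 = 94 (outside (0, 60))
Valid solutions in (0, 60): {28.55, 58.73} minutes.
The second occurrence is t = 58.73 minutes.
The hands form a 83-degree angle at 58.73 minutes past 8:00.

Final answer: 58.73 minutes past 8:00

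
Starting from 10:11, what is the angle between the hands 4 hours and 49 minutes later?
First find the time 4 hours and 49 minutes after 10:11.
Total minutes: 10 x 60 + 11 + 4 x 60 + 49 = 900.
900 mod 720 = 180 minutes = 3:00.
Now compute the angle at 3:00:
Hour hand: 3 x 30 + 0 x 0.5 = 90 degrees
Minute hand: 0 x 6 = 0 degrees
Difference: |90 - 0| = 90 degrees
The angle is 90 degrees

Final answer: 90 degrees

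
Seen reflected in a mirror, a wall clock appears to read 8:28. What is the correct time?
Reflection across the vertical (12-6) axis maps a hand at angle A degrees to (360 - A) degrees, which sends a reading of T minutes past 12:00 to (720 - T) minutes past 12:00.
Mirror reads 8:28 = 508 minutes past 12:00.
Actual time: (720 - 508) mod 720 = 212 minutes = 3:32.

Final answer: 3:32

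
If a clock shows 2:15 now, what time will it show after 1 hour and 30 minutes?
Starting time: 2:15
Adding 30 minutes to 15 minutes: 15 + 30 = 45 minutes
Adding 1 hour: 2 + 1 = 3
Final time: 3:45

Final answer: 3:45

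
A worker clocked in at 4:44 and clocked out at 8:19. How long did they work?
From 4:44 to 8:19:
(8 x 60 + 19) - (4 x 60 + 44) = 499 - 284 = 215 minutes
= 3 hours and 35 minutes

Final answer: 3 hours and 35 minutes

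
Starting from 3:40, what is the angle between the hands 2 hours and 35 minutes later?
First find the time 2 hours and 35 minutes after 3:40.
Total minutes: 3 x 60 + 40 + 2 x 60 + 35 = 375.
375 mod 720 = 375 minutes = 6:15.
Now compute the angle at 6:15:
Hour hand: 6 x 30 + 15 x 0.5 = 187.5 degrees
Minute hand: 15 x 6 = 90 degrees
Difference: |187.5 - 90| = 97.5 degrees
The angle is 97.5 degrees

Final answer: 97.5 degrees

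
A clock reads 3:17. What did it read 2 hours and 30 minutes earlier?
Starting time: 3:17 = 197 total minutes past 12:00
Subtracting: 2 hours and 30 minutes = 150 minutes
197 - 150 = 47 minutes
= 47 minutes past 12:00 = 12:47

Final answer: 12:47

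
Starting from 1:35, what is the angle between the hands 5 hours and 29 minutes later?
First find the time 5 hours and 29 minutes after 1:35.
Total minutes: 1 x 60 + 35 + 5 x 60 + 29 = 424.
424 mod 720 = 424 minutes = 7:04.
Now compute the angle at 7:04:
Hour hand: 7 x 30 + 4 x 0.5 = 212 degrees
Minute hand: 4 x 6 = 24 degrees
Difference: |212 - 24| = 188 degrees
Smaller angle: 360 - 188 = 172 degrees

Final answer: 172 degrees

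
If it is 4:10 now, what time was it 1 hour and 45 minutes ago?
Starting time: 4:10 = 250 total minutes past 12:00
Subtracting: 1 hour and 45 minutes = 105 minutes
250 - 105 = 145 minutes
= 2 hours and 25 minutes past 12:00 = 2:25

Final answer: 2:25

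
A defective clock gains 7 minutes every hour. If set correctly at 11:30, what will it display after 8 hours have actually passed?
For every 60 true minutes, the faulty clock advances 60 + 7 = 67 minutes.
True elapsed: 8 hours = 480 minutes.
Faulty clock advances: 480 x 67/60 = 536 minutes (drift: 56 minutes ahead).
Shown time: 11:30 + 536 minutes = 8:26.

Final answer: 8:26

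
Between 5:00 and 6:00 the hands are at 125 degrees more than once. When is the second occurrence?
At t minutes past 5:00, the hour hand is at 30 x 5 + 0.5t degrees and the minute hand is at 6t degrees.
The smaller angle between them is 125 degrees when |30H - 5.5t| = 125 or |30H - 5.5t| = 235.
With H = 5, solve 30 x 5 - 5.5t = +/- target for each target:
  t = (30 x 5 - 125) / 5.5 = 4.55
  t = (30 x 5 + 125) / 5.5 = 50
  t = (30 x 5 - 235) / 5.5 = -15.45 (outside (0, 60))
  t = (30 x 5 + 235) / 5.5 = 70 (outside (0, 60))
Valid solutions in (0, 60): {4.55, 50} minutes.
The second occurrence is t = 50 minutes.
The hands form a 125-degree angle at 50 minutes past 5:00.

Final answer: 50 minutes past 5:00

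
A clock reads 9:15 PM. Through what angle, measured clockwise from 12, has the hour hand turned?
The hour hand moves 30 degrees per hour and 0.5 degrees per minute.
At 9:15: (9) x 30 + 15 x 0.5 = 270 + 7.5 = 277.5 degrees

Final answer: 277.5 degrees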